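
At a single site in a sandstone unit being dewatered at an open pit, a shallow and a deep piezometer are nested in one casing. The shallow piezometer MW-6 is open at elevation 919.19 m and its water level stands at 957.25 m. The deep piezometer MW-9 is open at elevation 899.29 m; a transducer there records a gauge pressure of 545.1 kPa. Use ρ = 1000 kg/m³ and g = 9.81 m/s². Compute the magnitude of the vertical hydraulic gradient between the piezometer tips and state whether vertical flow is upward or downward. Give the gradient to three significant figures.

Total head at MW-6: h = 957.25 m (water level in the standpipe).
Pressure head at MW-9: ψ = P/(ρg) = 545.1×1000 / (1000 × 9.81) = 55.57 m.
Total head at MW-9: h = z + ψ = 899.29 + 55.57 = 954.86 m.
Δh = h(MW-6) − h(MW-9) = 957.25 − 954.86 = 2.39 m.
Vertical separation Δz = 919.19 − 899.29 = 19.90 m.
|i_v| = |Δh| / Δz = 2.39 / 19.90 = 0.120.
Head is higher in the shallow piezometer, so vertical flow is downward (recharge condition).

|i_v| ≈ 0.120; vertical flow is downward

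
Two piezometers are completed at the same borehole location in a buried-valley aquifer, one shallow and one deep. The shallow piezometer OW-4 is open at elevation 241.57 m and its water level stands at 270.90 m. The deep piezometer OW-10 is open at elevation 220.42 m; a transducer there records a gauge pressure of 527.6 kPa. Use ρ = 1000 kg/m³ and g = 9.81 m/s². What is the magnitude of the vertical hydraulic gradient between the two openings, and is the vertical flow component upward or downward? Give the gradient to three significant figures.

Total head at OW-4: h = 270.90 m (water level in the standpipe).
Pressure head at OW-10: ψ = P/(ρg) = 527.6×1000 / (1000 × 9.81) = 53.78 m.
Total head at OW-10: h = z + ψ = 220.42 + 53.78 = 274.20 m.
Δh = h(OW-4) − h(OW-10) = 270.90 − 274.20 = -3.30 m.
Vertical separation Δz = 241.57 − 220.42 = 21.15 m.
|i_v| = |Δh| / Δz = 3.30 / 21.15 = 0.156.
Head is higher in the deep piezometer, so vertical flow is upward (discharge condition).

|i_v| ≈ 0.156; vertical flow is upward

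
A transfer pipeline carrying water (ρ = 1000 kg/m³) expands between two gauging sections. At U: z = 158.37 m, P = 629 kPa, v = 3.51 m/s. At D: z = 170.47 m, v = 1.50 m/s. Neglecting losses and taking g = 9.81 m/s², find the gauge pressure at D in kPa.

P₂ ≈ 515 kPa

Pressure head at U: ψ₁ = P₁/(ρg) = 629×1000 / (1000 × 9.81) = 64.12 m.
Velocity heads: v₁²/2g = 3.51²/19.62 = 0.628 m; v₂²/2g = 1.50²/19.62 = 0.115 m.
Total head H = z₁ + ψ₁ + v₁²/2g = 158.37 + 64.12 + 0.628 = 223.12 m.
ψ₂ = H − z₂ − v₂²/2g = 223.12 − 170.47 − 0.115 = 52.54 m.
P₂ = ρgψ₂ = 1000 × 9.81 × 52.54 ≈ 515 kPa.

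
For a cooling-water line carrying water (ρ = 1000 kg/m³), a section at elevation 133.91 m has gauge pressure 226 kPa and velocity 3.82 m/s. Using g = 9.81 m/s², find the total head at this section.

h ≈ 157.69 m

Pressure head ψ = P/(ρg) = 226×1000 / (1000 × 9.81) = 23.04 m.
Velocity head = v²/(2g) = 3.82² / (2 × 9.81) = 0.744 m.
h = z + ψ + v²/(2g) = 133.91 + 23.04 + 0.744 = 157.69 m.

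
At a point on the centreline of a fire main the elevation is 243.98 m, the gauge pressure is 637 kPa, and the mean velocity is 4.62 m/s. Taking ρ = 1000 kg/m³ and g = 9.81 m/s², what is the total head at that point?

Pressure head ψ = P/(ρg) = 637×1000 / (1000 × 9.81) = 64.93 m.
Velocity head = v²/(2g) = 4.62² / (2 × 9.81) = 1.088 m.
h = z + ψ + v²/(2g) = 243.98 + 64.93 + 1.088 = 310.00 m.

h ≈ 310.00 m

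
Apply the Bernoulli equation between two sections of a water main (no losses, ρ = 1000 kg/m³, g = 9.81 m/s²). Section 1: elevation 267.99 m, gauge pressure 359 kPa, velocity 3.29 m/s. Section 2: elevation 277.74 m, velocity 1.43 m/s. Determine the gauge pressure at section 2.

Pressure head at 1: ψ₁ = P₁/(ρg) = 359×1000 / (1000 × 9.81) = 36.60 m.
Velocity heads: v₁²/2g = 3.29²/19.62 = 0.552 m; v₂²/2g = 1.43²/19.62 = 0.104 m.
Total head H = z₁ + ψ₁ + v₁²/2g = 267.99 + 36.60 + 0.552 = 305.14 m.
ψ₂ = H − z₂ − v₂²/2g = 305.14 − 277.74 − 0.104 = 27.30 m.
P₂ = ρgψ₂ = 1000 × 9.81 × 27.30 ≈ 268 kPa.

P₂ ≈ 268 kPa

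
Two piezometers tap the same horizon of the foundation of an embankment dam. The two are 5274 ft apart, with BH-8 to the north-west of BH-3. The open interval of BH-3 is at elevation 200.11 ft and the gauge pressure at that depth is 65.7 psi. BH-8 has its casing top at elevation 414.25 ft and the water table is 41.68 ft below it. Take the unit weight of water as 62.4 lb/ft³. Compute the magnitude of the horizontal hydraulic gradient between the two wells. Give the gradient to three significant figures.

Pressure head at BH-3: ψ = 144·P/γ = 144 × 65.7 / 62.4 = 151.62 ft.
Total head at BH-3: h = z + ψ = 200.11 + 151.62 = 351.73 ft.
Total head at BH-8: h = 414.25 − 41.68 = 372.57 ft.
Head difference: h(BH-3) − h(BH-8) = 351.73 − 372.57 = -20.84 ft.
Hydraulic gradient: i = |Δh| / L = 20.84 / 5274 = 0.00395.

i ≈ 0.00395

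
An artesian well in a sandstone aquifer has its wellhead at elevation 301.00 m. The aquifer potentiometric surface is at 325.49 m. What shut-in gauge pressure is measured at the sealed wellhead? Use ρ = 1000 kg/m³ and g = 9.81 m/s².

Head above the cap: Δh = 325.49 − 301.00 = 24.49 m.
P = ρgΔh = 1000 × 9.81 × 24.49 = 240247 Pa ≈ 240 kPa.

P ≈ 240 kPa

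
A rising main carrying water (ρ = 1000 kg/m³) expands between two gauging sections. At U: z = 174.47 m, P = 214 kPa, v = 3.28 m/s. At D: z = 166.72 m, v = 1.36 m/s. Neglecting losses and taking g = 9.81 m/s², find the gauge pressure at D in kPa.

Pressure head at U: ψ₁ = P₁/(ρg) = 214×1000 / (1000 × 9.81) = 21.81 m.
Velocity heads: v₁²/2g = 3.28²/19.62 = 0.548 m; v₂²/2g = 1.36²/19.62 = 0.094 m.
Total head H = z₁ + ψ₁ + v₁²/2g = 174.47 + 21.81 + 0.548 = 196.83 m.
ψ₂ = H − z₂ − v₂²/2g = 196.83 − 166.72 − 0.094 = 30.02 m.
P₂ = ρgψ₂ = 1000 × 9.81 × 30.02 ≈ 294 kPa.

P₂ ≈ 294 kPa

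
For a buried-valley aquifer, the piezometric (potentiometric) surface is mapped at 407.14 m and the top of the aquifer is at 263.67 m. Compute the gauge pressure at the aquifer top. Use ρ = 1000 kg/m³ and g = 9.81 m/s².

P ≈ 1410 kPa

Pressure head at the aquifer top: ψ = h − z = 407.14 − 263.67 = 143.47 m.
P = ρgψ = 1000 × 9.81 × 143.47 = 1407441 Pa ≈ 1410 kPa.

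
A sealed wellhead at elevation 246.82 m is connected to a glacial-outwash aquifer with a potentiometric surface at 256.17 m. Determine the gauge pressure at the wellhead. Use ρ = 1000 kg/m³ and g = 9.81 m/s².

Head above the cap: Δh = 256.17 − 246.82 = 9.35 m.
P = ρgΔh = 1000 × 9.81 × 9.35 = 91724 Pa ≈ 91.7 kPa.

P ≈ 91.7 kPa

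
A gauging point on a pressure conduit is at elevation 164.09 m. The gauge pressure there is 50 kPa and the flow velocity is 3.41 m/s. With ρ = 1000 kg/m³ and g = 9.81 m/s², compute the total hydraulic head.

h ≈ 169.78 m

Pressure head ψ = P/(ρg) = 50×1000 / (1000 × 9.81) = 5.10 m.
Velocity head = v²/(2g) = 3.41² / (2 × 9.81) = 0.593 m.
h = z + ψ + v²/(2g) = 164.09 + 5.10 + 0.593 = 169.78 m.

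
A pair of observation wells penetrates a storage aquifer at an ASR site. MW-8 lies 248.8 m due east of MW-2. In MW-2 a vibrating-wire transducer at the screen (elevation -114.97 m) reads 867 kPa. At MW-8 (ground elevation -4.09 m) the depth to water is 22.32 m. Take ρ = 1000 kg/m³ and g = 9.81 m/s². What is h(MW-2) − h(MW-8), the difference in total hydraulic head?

Δh ≈ -0.18 m

Pressure head at MW-2: ψ = P/(ρg) = 867×1000 / (1000 × 9.81) = 88.38 m.
Total head at MW-2: h = z + ψ = -114.97 + 88.38 = -26.59 m.
Total head at MW-8: h = -4.09 − 22.32 = -26.41 m.
Head difference: h(MW-2) − h(MW-8) = -26.59 − (-26.41) = -0.18 m.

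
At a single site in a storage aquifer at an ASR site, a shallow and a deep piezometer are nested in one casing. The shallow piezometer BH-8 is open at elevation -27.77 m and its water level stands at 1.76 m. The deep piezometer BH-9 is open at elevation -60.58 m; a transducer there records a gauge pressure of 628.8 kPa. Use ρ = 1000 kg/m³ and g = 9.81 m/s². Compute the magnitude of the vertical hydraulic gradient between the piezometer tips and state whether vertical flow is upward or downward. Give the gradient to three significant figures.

|i_v| ≈ 0.0536; vertical flow is upward

Total head at BH-8: h = 1.76 m (water level in the standpipe).
Pressure head at BH-9: ψ = P/(ρg) = 628.8×1000 / (1000 × 9.81) = 64.10 m.
Total head at BH-9: h = z + ψ = -60.58 + 64.10 = 3.52 m.
Δh = h(BH-8) − h(BH-9) = 1.76 − 3.52 = -1.76 m.
Vertical separation Δz = -27.77 − (-60.58) = 32.81 m.
|i_v| = |Δh| / Δz = 1.76 / 32.81 = 0.0536.
Head is higher in the deep piezometer, so vertical flow is upward (discharge condition).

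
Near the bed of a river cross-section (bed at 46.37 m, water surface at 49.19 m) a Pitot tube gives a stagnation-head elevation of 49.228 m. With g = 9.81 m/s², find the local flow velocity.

Near the bed, under hydrostatic conditions, the piezometric head (z + ψ) equals the free-surface elevation, 49.19 m.
Velocity head = total − piezometric = 49.228 − 49.19 = 0.038 m.
v = √(2g·h_v) = √(2 × 9.81 × 0.038) = 0.863 m/s.

v ≈ 0.863 m/s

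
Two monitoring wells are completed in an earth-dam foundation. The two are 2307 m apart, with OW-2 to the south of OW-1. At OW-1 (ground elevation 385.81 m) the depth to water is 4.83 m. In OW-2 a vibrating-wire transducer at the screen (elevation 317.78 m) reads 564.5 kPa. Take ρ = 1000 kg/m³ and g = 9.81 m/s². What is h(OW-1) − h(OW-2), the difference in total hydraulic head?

Total head at OW-1: h = 385.81 − 4.83 = 380.98 m.
Pressure head at OW-2: ψ = P/(ρg) = 564.5×1000 / (1000 × 9.81) = 57.54 m.
Total head at OW-2: h = z + ψ = 317.78 + 57.54 = 375.32 m.
Head difference: h(OW-1) − h(OW-2) = 380.98 − 375.32 = 5.66 m.

Δh ≈ 5.66 m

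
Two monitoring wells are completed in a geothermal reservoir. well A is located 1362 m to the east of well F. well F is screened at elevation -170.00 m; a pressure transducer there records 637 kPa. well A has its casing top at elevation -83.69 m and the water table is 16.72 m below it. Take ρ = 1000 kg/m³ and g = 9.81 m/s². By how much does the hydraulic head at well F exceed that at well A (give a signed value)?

Δh ≈ -4.66 m

Pressure head at well F: ψ = P/(ρg) = 637×1000 / (1000 × 9.81) = 64.93 m.
Total head at well F: h = z + ψ = -170.00 + 64.93 = -105.07 m.
Total head at well A: h = -83.69 − 16.72 = -100.41 m.
Head difference: h(well F) − h(well A) = -105.07 − (-100.41) = -4.66 m.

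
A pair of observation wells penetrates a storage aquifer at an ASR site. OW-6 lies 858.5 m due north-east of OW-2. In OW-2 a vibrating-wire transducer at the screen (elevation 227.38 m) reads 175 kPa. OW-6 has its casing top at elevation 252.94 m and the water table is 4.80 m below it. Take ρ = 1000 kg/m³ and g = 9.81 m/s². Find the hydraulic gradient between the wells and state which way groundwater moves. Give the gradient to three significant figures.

Pressure head at OW-2: ψ = P/(ρg) = 175×1000 / (1000 × 9.81) = 17.84 m.
Total head at OW-2: h = z + ψ = 227.38 + 17.84 = 245.22 m.
Total head at OW-6: h = 252.94 − 4.80 = 248.14 m.
Head difference: h(OW-2) − h(OW-6) = 245.22 − 248.14 = -2.92 m.
Hydraulic gradient: i = |Δh| / L = 2.92 / 858.5 = 0.00340.
Flow is from higher to lower head: from OW-6 toward OW-2, i.e. toward the south-west.

i ≈ 0.00340; groundwater flows toward the south-west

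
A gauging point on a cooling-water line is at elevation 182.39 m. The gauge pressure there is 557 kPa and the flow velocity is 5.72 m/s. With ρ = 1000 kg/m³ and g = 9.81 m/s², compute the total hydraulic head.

Pressure head ψ = P/(ρg) = 557×1000 / (1000 × 9.81) = 56.78 m.
Velocity head = v²/(2g) = 5.72² / (2 × 9.81) = 1.668 m.
h = z + ψ + v²/(2g) = 182.39 + 56.78 + 1.668 = 240.84 m.

h ≈ 240.84 m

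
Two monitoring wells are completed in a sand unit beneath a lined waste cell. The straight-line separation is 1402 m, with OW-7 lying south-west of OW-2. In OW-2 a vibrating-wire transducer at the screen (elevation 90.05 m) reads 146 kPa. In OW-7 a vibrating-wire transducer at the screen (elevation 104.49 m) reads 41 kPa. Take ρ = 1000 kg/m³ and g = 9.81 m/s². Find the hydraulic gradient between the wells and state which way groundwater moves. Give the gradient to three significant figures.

i ≈ 0.00267; groundwater flows toward the north-east

Pressure head at OW-2: ψ = P/(ρg) = 146×1000 / (1000 × 9.81) = 14.88 m.
Total head at OW-2: h = z + ψ = 90.05 + 14.88 = 104.93 m.
Pressure head at OW-7: ψ = P/(ρg) = 41×1000 / (1000 × 9.81) = 4.18 m.
Total head at OW-7: h = z + ψ = 104.49 + 4.18 = 108.67 m.
Head difference: h(OW-2) − h(OW-7) = 104.93 − 108.67 = -3.74 m.
Hydraulic gradient: i = |Δh| / L = 3.74 / 1402 = 0.00267.
Flow is from higher to lower head: from OW-7 toward OW-2, i.e. toward the north-east.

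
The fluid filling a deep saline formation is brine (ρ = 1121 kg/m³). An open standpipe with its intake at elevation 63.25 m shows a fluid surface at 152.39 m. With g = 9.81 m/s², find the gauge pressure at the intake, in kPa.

Pressure head ψ = h − z = 152.39 − 63.25 = 89.14 m.
P = ρgψ = 1121 × 9.81 × 89.14 = 980273 Pa ≈ 980 kPa.

P ≈ 980 kPa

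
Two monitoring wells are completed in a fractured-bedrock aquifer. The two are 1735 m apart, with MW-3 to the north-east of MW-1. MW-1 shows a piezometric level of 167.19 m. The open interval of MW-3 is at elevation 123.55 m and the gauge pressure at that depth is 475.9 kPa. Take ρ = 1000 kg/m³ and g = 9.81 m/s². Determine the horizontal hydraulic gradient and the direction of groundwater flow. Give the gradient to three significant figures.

i ≈ 0.00281; groundwater flows toward the south-west

Total head at MW-1: h = 167.19 m (water level in the piezometer is the total head).
Pressure head at MW-3: ψ = P/(ρg) = 475.9×1000 / (1000 × 9.81) = 48.51 m.
Total head at MW-3: h = z + ψ = 123.55 + 48.51 = 172.06 m.
Head difference: h(MW-1) − h(MW-3) = 167.19 − 172.06 = -4.87 m.
Hydraulic gradient: i = |Δh| / L = 4.87 / 1735 = 0.00281.
Flow is from higher to lower head: from MW-3 toward MW-1, i.e. toward the south-west.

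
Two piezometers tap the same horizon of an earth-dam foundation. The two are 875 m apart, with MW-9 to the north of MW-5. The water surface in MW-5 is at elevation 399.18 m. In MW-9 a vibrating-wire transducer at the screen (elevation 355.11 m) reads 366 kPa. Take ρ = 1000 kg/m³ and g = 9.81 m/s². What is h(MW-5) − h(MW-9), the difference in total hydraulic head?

Δh ≈ 6.76 m

Total head at MW-5: h = 399.18 m (water level in the piezometer is the total head).
Pressure head at MW-9: ψ = P/(ρg) = 366×1000 / (1000 × 9.81) = 37.31 m.
Total head at MW-9: h = z + ψ = 355.11 + 37.31 = 392.42 m.
Head difference: h(MW-5) − h(MW-9) = 399.18 − 392.42 = 6.76 m.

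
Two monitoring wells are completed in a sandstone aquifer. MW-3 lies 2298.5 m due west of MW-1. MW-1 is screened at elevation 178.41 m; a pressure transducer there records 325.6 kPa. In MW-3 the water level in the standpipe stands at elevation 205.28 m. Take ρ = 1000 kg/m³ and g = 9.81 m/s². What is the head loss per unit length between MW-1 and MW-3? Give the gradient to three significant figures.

Pressure head at MW-1: ψ = P/(ρg) = 325.6×1000 / (1000 × 9.81) = 33.19 m.
Total head at MW-1: h = z + ψ = 178.41 + 33.19 = 211.60 m.
Total head at MW-3: h = 205.28 m (water level in the piezometer is the total head).
Head difference: h(MW-1) − h(MW-3) = 211.60 − 205.28 = 6.32 m.
Hydraulic gradient: i = |Δh| / L = 6.32 / 2298.5 = 0.00275.

i ≈ 0.00275 m/m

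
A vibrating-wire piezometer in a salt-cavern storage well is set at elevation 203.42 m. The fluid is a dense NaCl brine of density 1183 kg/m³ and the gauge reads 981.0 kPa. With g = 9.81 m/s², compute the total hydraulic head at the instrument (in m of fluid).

ψ = P/(ρg) = 981.0×1000 / (1183 × 9.81) = 84.53 m.
h = z + ψ = 203.42 + 84.53 = 287.95 m.

h ≈ 287.95 m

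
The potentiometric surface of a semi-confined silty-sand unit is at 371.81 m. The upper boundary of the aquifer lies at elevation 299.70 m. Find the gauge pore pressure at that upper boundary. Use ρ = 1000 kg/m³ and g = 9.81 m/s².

P ≈ 707 kPa

Pressure head at the aquifer top: ψ = h − z = 371.81 − 299.70 = 72.11 m.
P = ρgψ = 1000 × 9.81 × 72.11 = 707399 Pa ≈ 707 kPa.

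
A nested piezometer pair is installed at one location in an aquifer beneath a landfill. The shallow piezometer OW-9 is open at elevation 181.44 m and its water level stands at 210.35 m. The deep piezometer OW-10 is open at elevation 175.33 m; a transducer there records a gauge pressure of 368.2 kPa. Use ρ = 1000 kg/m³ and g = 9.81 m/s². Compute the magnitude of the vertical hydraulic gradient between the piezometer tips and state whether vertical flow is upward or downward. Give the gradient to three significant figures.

Total head at OW-9: h = 210.35 m (water level in the standpipe).
Pressure head at OW-10: ψ = P/(ρg) = 368.2×1000 / (1000 × 9.81) = 37.53 m.
Total head at OW-10: h = z + ψ = 175.33 + 37.53 = 212.86 m.
Δh = h(OW-9) − h(OW-10) = 210.35 − 212.86 = -2.51 m.
Vertical separation Δz = 181.44 − 175.33 = 6.11 m.
|i_v| = |Δh| / Δz = 2.51 / 6.11 = 0.411.
Head is higher in the deep piezometer, so vertical flow is upward (discharge condition).

|i_v| ≈ 0.411; vertical flow is upward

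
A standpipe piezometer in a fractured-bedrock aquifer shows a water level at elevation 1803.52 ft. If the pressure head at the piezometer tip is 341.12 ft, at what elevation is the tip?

z ≈ 1462.40 ft

z = h − ψ = 1803.52 − 341.12 = 1462.40 ft.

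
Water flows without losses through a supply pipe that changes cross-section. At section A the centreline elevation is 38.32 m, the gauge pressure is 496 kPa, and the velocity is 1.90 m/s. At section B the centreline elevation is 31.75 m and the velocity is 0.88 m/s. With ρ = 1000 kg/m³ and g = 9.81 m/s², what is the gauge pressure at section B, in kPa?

Pressure head at A: ψ₁ = P₁/(ρg) = 496×1000 / (1000 × 9.81) = 50.56 m.
Velocity heads: v₁²/2g = 1.90²/19.62 = 0.184 m; v₂²/2g = 0.88²/19.62 = 0.039 m.
Total head H = z₁ + ψ₁ + v₁²/2g = 38.32 + 50.56 + 0.184 = 89.06 m.
ψ₂ = H − z₂ − v₂²/2g = 89.06 − 31.75 − 0.039 = 57.27 m.
P₂ = ρgψ₂ = 1000 × 9.81 × 57.27 ≈ 562 kPa.

P₂ ≈ 562 kPa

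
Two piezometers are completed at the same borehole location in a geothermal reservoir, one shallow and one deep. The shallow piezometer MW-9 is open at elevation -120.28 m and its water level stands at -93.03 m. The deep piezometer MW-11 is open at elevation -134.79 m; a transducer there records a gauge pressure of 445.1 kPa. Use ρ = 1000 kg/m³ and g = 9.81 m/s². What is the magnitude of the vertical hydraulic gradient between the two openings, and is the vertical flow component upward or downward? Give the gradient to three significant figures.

|i_v| ≈ 0.249; vertical flow is upward

Total head at MW-9: h = -93.03 m (water level in the standpipe).
Pressure head at MW-11: ψ = P/(ρg) = 445.1×1000 / (1000 × 9.81) = 45.37 m.
Total head at MW-11: h = z + ψ = -134.79 + 45.37 = -89.42 m.
Δh = h(MW-9) − h(MW-11) = -93.03 − (-89.42) = -3.61 m.
Vertical separation Δz = -120.28 − (-134.79) = 14.51 m.
|i_v| = |Δh| / Δz = 3.61 / 14.51 = 0.249.
Head is higher in the deep piezometer, so vertical flow is upward (discharge condition).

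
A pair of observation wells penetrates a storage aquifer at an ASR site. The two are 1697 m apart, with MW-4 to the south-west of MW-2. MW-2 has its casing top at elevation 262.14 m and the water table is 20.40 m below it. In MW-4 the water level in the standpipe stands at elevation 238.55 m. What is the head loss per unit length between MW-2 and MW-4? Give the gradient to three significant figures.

i ≈ 0.00188 m/m

Total head at MW-2: h = 262.14 − 20.40 = 241.74 m.
Total head at MW-4: h = 238.55 m (water level in the piezometer is the total head).
Head difference: h(MW-2) − h(MW-4) = 241.74 − 238.55 = 3.19 m.
Hydraulic gradient: i = |Δh| / L = 3.19 / 1697 = 0.00188.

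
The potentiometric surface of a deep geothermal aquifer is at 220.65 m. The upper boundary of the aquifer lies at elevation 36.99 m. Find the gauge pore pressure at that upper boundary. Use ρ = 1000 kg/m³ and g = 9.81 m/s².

P ≈ 1800 kPa

Pressure head at the aquifer top: ψ = h − z = 220.65 − 36.99 = 183.66 m.
P = ρgψ = 1000 × 9.81 × 183.66 = 1801705 Pa ≈ 1800 kPa.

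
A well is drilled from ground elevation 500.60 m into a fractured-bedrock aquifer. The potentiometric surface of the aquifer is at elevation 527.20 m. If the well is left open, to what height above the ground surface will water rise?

Water rises to the potentiometric surface, so the rise above ground = 527.20 − 500.60 = 26.60 m.

≈ 26.60 m above ground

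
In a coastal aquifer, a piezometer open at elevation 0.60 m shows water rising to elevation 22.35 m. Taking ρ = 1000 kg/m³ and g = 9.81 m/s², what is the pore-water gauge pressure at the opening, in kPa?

Pressure head ψ = h − z = 22.35 − 0.60 = 21.75 m.
P = ρgψ = 1000 × 9.81 × 21.75 = 213368 Pa ≈ 213 kPa.

P ≈ 213 kPa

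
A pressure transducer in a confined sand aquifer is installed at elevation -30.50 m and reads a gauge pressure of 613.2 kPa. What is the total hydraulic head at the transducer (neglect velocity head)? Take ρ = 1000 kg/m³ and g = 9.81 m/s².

h ≈ 32.01 m

ψ = P/(ρg) = 613.2×1000 / (1000 × 9.81) = 62.51 m.
h = z + ψ = -30.50 + 62.51 = 32.01 m.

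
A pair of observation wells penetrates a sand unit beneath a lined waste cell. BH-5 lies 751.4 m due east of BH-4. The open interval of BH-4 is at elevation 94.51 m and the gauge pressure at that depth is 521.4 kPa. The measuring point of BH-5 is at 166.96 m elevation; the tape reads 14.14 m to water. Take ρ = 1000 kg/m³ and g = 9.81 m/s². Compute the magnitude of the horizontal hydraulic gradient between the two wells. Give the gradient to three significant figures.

Pressure head at BH-4: ψ = P/(ρg) = 521.4×1000 / (1000 × 9.81) = 53.15 m.
Total head at BH-4: h = z + ψ = 94.51 + 53.15 = 147.66 m.
Total head at BH-5: h = 166.96 − 14.14 = 152.82 m.
Head difference: h(BH-4) − h(BH-5) = 147.66 − 152.82 = -5.16 m.
Hydraulic gradient: i = |Δh| / L = 5.16 / 751.4 = 0.00687.

i ≈ 0.00687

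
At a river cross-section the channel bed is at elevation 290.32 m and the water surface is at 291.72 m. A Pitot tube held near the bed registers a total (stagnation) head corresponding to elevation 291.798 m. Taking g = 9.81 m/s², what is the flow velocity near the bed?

v ≈ 1.24 m/s

Near the bed, under hydrostatic conditions, the piezometric head (z + ψ) equals the free-surface elevation, 291.72 m.
Velocity head = total − piezometric = 291.798 − 291.72 = 0.078 m.
v = √(2g·h_v) = √(2 × 9.81 × 0.078) = 1.24 m/s.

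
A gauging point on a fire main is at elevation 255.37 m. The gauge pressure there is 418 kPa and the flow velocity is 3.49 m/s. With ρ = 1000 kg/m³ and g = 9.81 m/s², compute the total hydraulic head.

Pressure head ψ = P/(ρg) = 418×1000 / (1000 × 9.81) = 42.61 m.
Velocity head = v²/(2g) = 3.49² / (2 × 9.81) = 0.621 m.
h = z + ψ + v²/(2g) = 255.37 + 42.61 + 0.621 = 298.60 m.

h ≈ 298.60 m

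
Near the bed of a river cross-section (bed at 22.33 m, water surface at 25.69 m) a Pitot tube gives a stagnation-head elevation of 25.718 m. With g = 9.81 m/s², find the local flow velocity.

v ≈ 0.741 m/s

Near the bed, under hydrostatic conditions, the piezometric head (z + ψ) equals the free-surface elevation, 25.69 m.
Velocity head = total − piezometric = 25.718 − 25.69 = 0.028 m.
v = √(2g·h_v) = √(2 × 9.81 × 0.028) = 0.741 m/s.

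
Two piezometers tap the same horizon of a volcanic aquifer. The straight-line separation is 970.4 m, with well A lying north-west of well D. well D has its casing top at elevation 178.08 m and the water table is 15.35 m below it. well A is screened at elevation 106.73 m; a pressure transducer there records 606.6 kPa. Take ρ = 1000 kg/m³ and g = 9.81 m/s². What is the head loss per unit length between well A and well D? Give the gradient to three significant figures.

Total head at well D: h = 178.08 − 15.35 = 162.73 m.
Pressure head at well A: ψ = P/(ρg) = 606.6×1000 / (1000 × 9.81) = 61.83 m.
Total head at well A: h = z + ψ = 106.73 + 61.83 = 168.56 m.
Head difference: h(well D) − h(well A) = 162.73 − 168.56 = -5.83 m.
Hydraulic gradient: i = |Δh| / L = 5.83 / 970.4 = 0.00601.

i ≈ 0.00601 m/m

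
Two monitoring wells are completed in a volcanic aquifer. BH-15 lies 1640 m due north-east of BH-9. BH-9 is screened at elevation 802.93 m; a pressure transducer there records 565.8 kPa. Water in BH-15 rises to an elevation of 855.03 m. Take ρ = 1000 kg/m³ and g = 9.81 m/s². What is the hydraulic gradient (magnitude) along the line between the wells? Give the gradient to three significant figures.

Pressure head at BH-9: ψ = P/(ρg) = 565.8×1000 / (1000 × 9.81) = 57.68 m.
Total head at BH-9: h = z + ψ = 802.93 + 57.68 = 860.61 m.
Total head at BH-15: h = 855.03 m (water level in the piezometer is the total head).
Head difference: h(BH-9) − h(BH-15) = 860.61 − 855.03 = 5.58 m.
Hydraulic gradient: i = |Δh| / L = 5.58 / 1640 = 0.00340.

i ≈ 0.00340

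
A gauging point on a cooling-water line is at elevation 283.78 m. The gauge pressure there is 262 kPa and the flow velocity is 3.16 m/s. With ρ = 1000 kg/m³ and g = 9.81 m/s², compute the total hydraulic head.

Pressure head ψ = P/(ρg) = 262×1000 / (1000 × 9.81) = 26.71 m.
Velocity head = v²/(2g) = 3.16² / (2 × 9.81) = 0.509 m.
h = z + ψ + v²/(2g) = 283.78 + 26.71 + 0.509 = 311.00 m.

h ≈ 311.00 m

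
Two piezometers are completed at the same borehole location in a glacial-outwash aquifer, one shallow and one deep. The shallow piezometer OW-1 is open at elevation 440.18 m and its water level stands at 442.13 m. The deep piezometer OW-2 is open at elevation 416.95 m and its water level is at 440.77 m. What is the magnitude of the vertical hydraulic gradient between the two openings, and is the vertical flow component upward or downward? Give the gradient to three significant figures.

Total head at OW-1: h = 442.13 m (water level in the standpipe).
Total head at OW-2: h = 440.77 m.
Δh = h(OW-1) − h(OW-2) = 442.13 − 440.77 = 1.36 m.
Vertical separation Δz = 440.18 − 416.95 = 23.23 m.
|i_v| = |Δh| / Δz = 1.36 / 23.23 = 0.0585.
Head is higher in the shallow piezometer, so vertical flow is downward (recharge condition).

|i_v| ≈ 0.0585; vertical flow is downward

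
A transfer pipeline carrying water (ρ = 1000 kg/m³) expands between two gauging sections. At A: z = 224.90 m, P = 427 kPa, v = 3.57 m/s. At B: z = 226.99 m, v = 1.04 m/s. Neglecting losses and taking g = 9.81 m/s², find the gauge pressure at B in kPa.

P₂ ≈ 412 kPa

Pressure head at A: ψ₁ = P₁/(ρg) = 427×1000 / (1000 × 9.81) = 43.53 m.
Velocity heads: v₁²/2g = 3.57²/19.62 = 0.650 m; v₂²/2g = 1.04²/19.62 = 0.055 m.
Total head H = z₁ + ψ₁ + v₁²/2g = 224.90 + 43.53 + 0.650 = 269.08 m.
ψ₂ = H − z₂ − v₂²/2g = 269.08 − 226.99 − 0.055 = 42.03 m.
P₂ = ρgψ₂ = 1000 × 9.81 × 42.03 ≈ 412 kPa.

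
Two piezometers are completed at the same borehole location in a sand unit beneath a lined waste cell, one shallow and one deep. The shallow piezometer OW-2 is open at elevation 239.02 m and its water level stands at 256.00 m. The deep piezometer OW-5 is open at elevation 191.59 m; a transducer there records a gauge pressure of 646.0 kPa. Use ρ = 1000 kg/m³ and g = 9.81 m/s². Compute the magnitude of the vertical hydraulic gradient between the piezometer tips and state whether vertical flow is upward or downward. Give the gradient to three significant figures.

|i_v| ≈ 0.0304; vertical flow is upward

Total head at OW-2: h = 256.00 m (water level in the standpipe).
Pressure head at OW-5: ψ = P/(ρg) = 646.0×1000 / (1000 × 9.81) = 65.85 m.
Total head at OW-5: h = z + ψ = 191.59 + 65.85 = 257.44 m.
Δh = h(OW-2) − h(OW-5) = 256.00 − 257.44 = -1.44 m.
Vertical separation Δz = 239.02 − 191.59 = 47.43 m.
|i_v| = |Δh| / Δz = 1.44 / 47.43 = 0.0304.
Head is higher in the deep piezometer, so vertical flow is upward (discharge condition).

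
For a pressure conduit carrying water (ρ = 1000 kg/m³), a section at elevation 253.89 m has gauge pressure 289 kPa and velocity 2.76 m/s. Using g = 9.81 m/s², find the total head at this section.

h ≈ 283.74 m

Pressure head ψ = P/(ρg) = 289×1000 / (1000 × 9.81) = 29.46 m.
Velocity head = v²/(2g) = 2.76² / (2 × 9.81) = 0.388 m.
h = z + ψ + v²/(2g) = 253.89 + 29.46 + 0.388 = 283.74 m.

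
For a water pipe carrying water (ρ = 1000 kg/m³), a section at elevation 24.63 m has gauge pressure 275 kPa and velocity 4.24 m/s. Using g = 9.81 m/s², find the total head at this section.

h ≈ 53.58 m

Pressure head ψ = P/(ρg) = 275×1000 / (1000 × 9.81) = 28.03 m.
Velocity head = v²/(2g) = 4.24² / (2 × 9.81) = 0.916 m.
h = z + ψ + v²/(2g) = 24.63 + 28.03 + 0.916 = 53.58 m.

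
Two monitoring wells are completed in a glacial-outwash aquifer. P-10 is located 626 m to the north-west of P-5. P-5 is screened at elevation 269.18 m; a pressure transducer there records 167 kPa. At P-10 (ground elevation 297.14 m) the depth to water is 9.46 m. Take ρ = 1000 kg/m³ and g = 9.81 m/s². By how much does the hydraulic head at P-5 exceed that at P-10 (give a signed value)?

Pressure head at P-5: ψ = P/(ρg) = 167×1000 / (1000 × 9.81) = 17.02 m.
Total head at P-5: h = z + ψ = 269.18 + 17.02 = 286.20 m.
Total head at P-10: h = 297.14 − 9.46 = 287.68 m.
Head difference: h(P-5) − h(P-10) = 286.20 − 287.68 = -1.48 m.

Δh ≈ -1.48 m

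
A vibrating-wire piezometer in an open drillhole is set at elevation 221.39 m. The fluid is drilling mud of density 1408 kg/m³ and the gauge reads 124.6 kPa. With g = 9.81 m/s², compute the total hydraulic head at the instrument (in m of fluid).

h ≈ 230.41 m

ψ = P/(ρg) = 124.6×1000 / (1408 × 9.81) = 9.02 m.
h = z + ψ = 221.39 + 9.02 = 230.41 m.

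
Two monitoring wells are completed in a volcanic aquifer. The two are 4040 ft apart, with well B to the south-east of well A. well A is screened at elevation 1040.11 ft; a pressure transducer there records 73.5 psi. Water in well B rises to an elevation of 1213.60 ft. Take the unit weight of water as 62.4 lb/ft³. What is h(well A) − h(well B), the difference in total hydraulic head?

Δh ≈ -3.87 ft

Pressure head at well A: ψ = 144·P/γ = 144 × 73.5 / 62.4 = 169.62 ft.
Total head at well A: h = z + ψ = 1040.11 + 169.62 = 1209.73 ft.
Total head at well B: h = 1213.60 ft (water level in the piezometer is the total head).
Head difference: h(well A) − h(well B) = 1209.73 − 1213.60 = -3.87 ft.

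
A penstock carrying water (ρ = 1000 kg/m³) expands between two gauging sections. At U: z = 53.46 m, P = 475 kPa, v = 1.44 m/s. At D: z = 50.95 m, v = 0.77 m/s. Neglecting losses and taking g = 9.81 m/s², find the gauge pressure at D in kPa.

Pressure head at U: ψ₁ = P₁/(ρg) = 475×1000 / (1000 × 9.81) = 48.42 m.
Velocity heads: v₁²/2g = 1.44²/19.62 = 0.106 m; v₂²/2g = 0.77²/19.62 = 0.030 m.
Total head H = z₁ + ψ₁ + v₁²/2g = 53.46 + 48.42 + 0.106 = 101.99 m.
ψ₂ = H − z₂ − v₂²/2g = 101.99 − 50.95 − 0.030 = 51.01 m.
P₂ = ρgψ₂ = 1000 × 9.81 × 51.01 ≈ 500 kPa.

P₂ ≈ 500 kPa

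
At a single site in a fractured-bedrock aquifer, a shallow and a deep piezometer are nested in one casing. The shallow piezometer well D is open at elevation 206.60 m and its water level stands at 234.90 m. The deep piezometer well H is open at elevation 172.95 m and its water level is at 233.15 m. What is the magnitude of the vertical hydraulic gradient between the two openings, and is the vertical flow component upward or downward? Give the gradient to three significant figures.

Total head at well D: h = 234.90 m (water level in the standpipe).
Total head at well H: h = 233.15 m.
Δh = h(well D) − h(well H) = 234.90 − 233.15 = 1.75 m.
Vertical separation Δz = 206.60 − 172.95 = 33.65 m.
|i_v| = |Δh| / Δz = 1.75 / 33.65 = 0.0520.
Head is higher in the shallow piezometer, so vertical flow is downward (recharge condition).

|i_v| ≈ 0.0520; vertical flow is downward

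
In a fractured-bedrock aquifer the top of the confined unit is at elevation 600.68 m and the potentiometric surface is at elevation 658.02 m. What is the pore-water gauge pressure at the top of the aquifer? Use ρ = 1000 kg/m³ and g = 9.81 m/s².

P ≈ 563 kPa

Pressure head at the aquifer top: ψ = h − z = 658.02 − 600.68 = 57.34 m.
P = ρgψ = 1000 × 9.81 × 57.34 = 562505 Pa ≈ 563 kPa.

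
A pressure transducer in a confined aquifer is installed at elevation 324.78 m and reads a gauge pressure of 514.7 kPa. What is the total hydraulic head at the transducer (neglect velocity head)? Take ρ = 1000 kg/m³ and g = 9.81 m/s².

h ≈ 377.25 m

ψ = P/(ρg) = 514.7×1000 / (1000 × 9.81) = 52.47 m.
h = z + ψ = 324.78 + 52.47 = 377.25 m.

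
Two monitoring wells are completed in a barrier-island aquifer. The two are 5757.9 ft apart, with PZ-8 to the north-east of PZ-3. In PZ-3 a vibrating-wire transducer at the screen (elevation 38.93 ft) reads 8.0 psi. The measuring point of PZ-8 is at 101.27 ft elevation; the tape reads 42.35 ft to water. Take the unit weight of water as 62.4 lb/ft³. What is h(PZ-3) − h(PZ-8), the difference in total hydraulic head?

Pressure head at PZ-3: ψ = 144·P/γ = 144 × 8.0 / 62.4 = 18.46 ft.
Total head at PZ-3: h = z + ψ = 38.93 + 18.46 = 57.39 ft.
Total head at PZ-8: h = 101.27 − 42.35 = 58.92 ft.
Head difference: h(PZ-3) − h(PZ-8) = 57.39 − 58.92 = -1.53 ft.

Δh ≈ -1.53 ft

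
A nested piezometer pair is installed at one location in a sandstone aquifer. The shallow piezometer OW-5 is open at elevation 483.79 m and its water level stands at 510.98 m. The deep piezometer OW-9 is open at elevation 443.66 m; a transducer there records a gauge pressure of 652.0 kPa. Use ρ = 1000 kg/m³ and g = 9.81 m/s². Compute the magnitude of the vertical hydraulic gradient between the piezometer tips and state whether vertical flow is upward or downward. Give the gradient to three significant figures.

Total head at OW-5: h = 510.98 m (water level in the standpipe).
Pressure head at OW-9: ψ = P/(ρg) = 652.0×1000 / (1000 × 9.81) = 66.46 m.
Total head at OW-9: h = z + ψ = 443.66 + 66.46 = 510.12 m.
Δh = h(OW-5) − h(OW-9) = 510.98 − 510.12 = 0.86 m.
Vertical separation Δz = 483.79 − 443.66 = 40.13 m.
|i_v| = |Δh| / Δz = 0.86 / 40.13 = 0.0214.
Head is higher in the shallow piezometer, so vertical flow is downward (recharge condition).

|i_v| ≈ 0.0214; vertical flow is downward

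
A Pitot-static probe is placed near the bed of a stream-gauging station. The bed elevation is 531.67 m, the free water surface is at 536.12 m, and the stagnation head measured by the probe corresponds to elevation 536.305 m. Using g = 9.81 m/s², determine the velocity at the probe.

v ≈ 1.91 m/s

Near the bed, under hydrostatic conditions, the piezometric head (z + ψ) equals the free-surface elevation, 536.12 m.
Velocity head = total − piezometric = 536.305 − 536.12 = 0.185 m.
v = √(2g·h_v) = √(2 × 9.81 × 0.185) = 1.91 m/s.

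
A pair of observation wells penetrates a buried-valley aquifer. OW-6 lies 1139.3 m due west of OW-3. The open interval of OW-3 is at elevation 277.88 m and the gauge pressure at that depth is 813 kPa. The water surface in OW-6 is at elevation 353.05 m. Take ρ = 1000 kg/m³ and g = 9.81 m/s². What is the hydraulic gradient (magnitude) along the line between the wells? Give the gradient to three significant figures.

i ≈ 0.00676

Pressure head at OW-3: ψ = P/(ρg) = 813×1000 / (1000 × 9.81) = 82.87 m.
Total head at OW-3: h = z + ψ = 277.88 + 82.87 = 360.75 m.
Total head at OW-6: h = 353.05 m (water level in the piezometer is the total head).
Head difference: h(OW-3) − h(OW-6) = 360.75 − 353.05 = 7.70 m.
Hydraulic gradient: i = |Δh| / L = 7.70 / 1139.3 = 0.00676.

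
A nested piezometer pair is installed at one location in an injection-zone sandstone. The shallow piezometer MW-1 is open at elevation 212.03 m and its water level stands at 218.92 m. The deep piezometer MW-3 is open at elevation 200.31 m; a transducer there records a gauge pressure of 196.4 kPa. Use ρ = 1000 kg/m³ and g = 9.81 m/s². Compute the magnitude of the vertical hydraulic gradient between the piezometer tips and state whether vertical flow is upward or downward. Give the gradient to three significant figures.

Total head at MW-1: h = 218.92 m (water level in the standpipe).
Pressure head at MW-3: ψ = P/(ρg) = 196.4×1000 / (1000 × 9.81) = 20.02 m.
Total head at MW-3: h = z + ψ = 200.31 + 20.02 = 220.33 m.
Δh = h(MW-1) − h(MW-3) = 218.92 − 220.33 = -1.41 m.
Vertical separation Δz = 212.03 − 200.31 = 11.72 m.
|i_v| = |Δh| / Δz = 1.41 / 11.72 = 0.120.
Head is higher in the deep piezometer, so vertical flow is upward (discharge condition).

|i_v| ≈ 0.120; vertical flow is upward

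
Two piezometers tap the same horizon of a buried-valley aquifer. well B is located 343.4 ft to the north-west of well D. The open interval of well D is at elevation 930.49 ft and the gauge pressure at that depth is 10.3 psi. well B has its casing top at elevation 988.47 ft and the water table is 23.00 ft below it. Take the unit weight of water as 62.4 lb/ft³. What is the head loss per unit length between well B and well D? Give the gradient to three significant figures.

Pressure head at well D: ψ = 144·P/γ = 144 × 10.3 / 62.4 = 23.77 ft.
Total head at well D: h = z + ψ = 930.49 + 23.77 = 954.26 ft.
Total head at well B: h = 988.47 − 23.00 = 965.47 ft.
Head difference: h(well D) − h(well B) = 954.26 − 965.47 = -11.21 ft.
Hydraulic gradient: i = |Δh| / L = 11.21 / 343.4 = 0.0326.

i ≈ 0.0326 ft/ft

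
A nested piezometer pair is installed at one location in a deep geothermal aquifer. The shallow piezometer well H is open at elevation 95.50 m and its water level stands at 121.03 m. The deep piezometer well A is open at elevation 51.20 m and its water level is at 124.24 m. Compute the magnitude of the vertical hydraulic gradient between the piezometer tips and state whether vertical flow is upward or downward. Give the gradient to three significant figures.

Total head at well H: h = 121.03 m (water level in the standpipe).
Total head at well A: h = 124.24 m.
Δh = h(well H) − h(well A) = 121.03 − 124.24 = -3.21 m.
Vertical separation Δz = 95.50 − 51.20 = 44.30 m.
|i_v| = |Δh| / Δz = 3.21 / 44.30 = 0.0725.
Head is higher in the deep piezometer, so vertical flow is upward (discharge condition).

|i_v| ≈ 0.0725; vertical flow is upward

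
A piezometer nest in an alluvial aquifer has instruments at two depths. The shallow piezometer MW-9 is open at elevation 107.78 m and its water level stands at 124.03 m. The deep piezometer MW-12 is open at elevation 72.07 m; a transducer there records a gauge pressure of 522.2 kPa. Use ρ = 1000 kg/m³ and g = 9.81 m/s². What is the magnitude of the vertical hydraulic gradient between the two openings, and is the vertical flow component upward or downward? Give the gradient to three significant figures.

Total head at MW-9: h = 124.03 m (water level in the standpipe).
Pressure head at MW-12: ψ = P/(ρg) = 522.2×1000 / (1000 × 9.81) = 53.23 m.
Total head at MW-12: h = z + ψ = 72.07 + 53.23 = 125.30 m.
Δh = h(MW-9) − h(MW-12) = 124.03 − 125.30 = -1.27 m.
Vertical separation Δz = 107.78 − 72.07 = 35.71 m.
|i_v| = |Δh| / Δz = 1.27 / 35.71 = 0.0356.
Head is higher in the deep piezometer, so vertical flow is upward (discharge condition).

|i_v| ≈ 0.0356; vertical flow is upward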